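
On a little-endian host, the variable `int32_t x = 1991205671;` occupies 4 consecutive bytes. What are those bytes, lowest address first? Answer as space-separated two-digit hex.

27 63 AF 76

1991205671 in hexadecimal, padded to 32 bits, is 0x76AF6327.
Split into bytes (most-significant first): 76 AF 63 27.
Little-endian stores the least-significant byte at the lowest address.
So at ascending addresses the bytes are 27 63 AF 76.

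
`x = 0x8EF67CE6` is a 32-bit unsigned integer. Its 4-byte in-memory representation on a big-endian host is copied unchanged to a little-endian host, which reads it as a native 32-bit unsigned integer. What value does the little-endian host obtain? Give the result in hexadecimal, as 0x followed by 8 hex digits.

Stored big-endian, the bytes at ascending addresses are 8E F6 7C E6.
Read back as little-endian, the first byte is least significant, giving 0xE67CF68E.

0xE67CF68E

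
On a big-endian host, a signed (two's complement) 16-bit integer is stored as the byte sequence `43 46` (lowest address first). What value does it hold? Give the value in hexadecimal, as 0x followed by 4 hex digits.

0x4346

In big-endian order the high byte comes first in memory.
The bytes are already most-significant first: 0x4346.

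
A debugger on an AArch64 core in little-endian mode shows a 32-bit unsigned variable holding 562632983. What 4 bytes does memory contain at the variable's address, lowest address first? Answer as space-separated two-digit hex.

562632983 in hexadecimal, padded to 32 bits, is 0x21891917.
Split into bytes (most-significant first): 21 89 19 17.
In little-endian order the low byte comes first in memory.
So at ascending addresses the bytes are 17 19 89 21.

17 19 89 21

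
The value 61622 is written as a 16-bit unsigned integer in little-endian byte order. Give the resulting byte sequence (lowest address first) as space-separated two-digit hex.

B6 F0

61622 in hexadecimal, padded to 16 bits, is 0xF0B6.
Split into bytes (most-significant first): F0 B6.
Little-endian: lowest address holds the least-significant byte.
So at ascending addresses the bytes are B6 F0.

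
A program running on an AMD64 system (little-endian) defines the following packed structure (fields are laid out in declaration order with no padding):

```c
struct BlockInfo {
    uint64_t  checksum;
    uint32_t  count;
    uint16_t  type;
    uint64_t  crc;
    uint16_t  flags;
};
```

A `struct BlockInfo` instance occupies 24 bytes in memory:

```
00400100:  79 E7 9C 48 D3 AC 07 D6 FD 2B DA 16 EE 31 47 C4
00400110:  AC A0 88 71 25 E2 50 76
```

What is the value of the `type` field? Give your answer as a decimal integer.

12782

`type` follows `checksum` (8 B), `count` (4 B), so it starts at offset 8 + 4 = 12 and occupies 2 bytes.
Bytes at offsets 12..13: EE 31.
In little-endian order the low byte comes first in memory.
Reassemble most-significant byte first: 31 EE → 0x31EE.
0x31EE = 12782.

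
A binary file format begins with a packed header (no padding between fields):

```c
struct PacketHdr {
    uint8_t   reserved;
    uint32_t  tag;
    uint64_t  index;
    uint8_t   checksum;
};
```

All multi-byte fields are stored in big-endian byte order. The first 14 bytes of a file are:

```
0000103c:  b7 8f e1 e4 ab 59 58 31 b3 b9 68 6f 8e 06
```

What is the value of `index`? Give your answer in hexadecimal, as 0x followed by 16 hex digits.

0x595831B3B9686F8E

`index` follows `reserved` (1 B), `tag` (4 B), so it starts at offset 1 + 4 = 5 and occupies 8 bytes.
Bytes at offsets 5..12: 59 58 31 B3 B9 68 6F 8E.
Big-endian stores the most-significant byte at the lowest address.
The bytes are already most-significant first: 0x595831B3B9686F8E.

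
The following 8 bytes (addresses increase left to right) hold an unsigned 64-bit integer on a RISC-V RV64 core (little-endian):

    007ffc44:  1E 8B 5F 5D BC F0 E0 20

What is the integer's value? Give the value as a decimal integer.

Little-endian: lowest address holds the least-significant byte.
Reassemble most-significant byte first: 20 E0 F0 BC 5D 5F 8B 1E → 0x20E0F0BC5D5F8B1E.
0x20E0F0BC5D5F8B1E = 2369158095807941406.

2369158095807941406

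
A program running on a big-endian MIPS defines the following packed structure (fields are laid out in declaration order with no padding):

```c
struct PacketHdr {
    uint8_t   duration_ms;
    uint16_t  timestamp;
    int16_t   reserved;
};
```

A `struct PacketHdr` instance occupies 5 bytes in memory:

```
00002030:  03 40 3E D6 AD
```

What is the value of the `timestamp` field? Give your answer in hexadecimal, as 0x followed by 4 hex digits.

0x403E

`timestamp` follows `duration_ms` (1 byte), so it starts at byte offset 1 and occupies 2 bytes.
Bytes at offsets 1..2: 40 3E.
Big-endian stores the most-significant byte at the lowest address.
The bytes are already most-significant first: 0x403E.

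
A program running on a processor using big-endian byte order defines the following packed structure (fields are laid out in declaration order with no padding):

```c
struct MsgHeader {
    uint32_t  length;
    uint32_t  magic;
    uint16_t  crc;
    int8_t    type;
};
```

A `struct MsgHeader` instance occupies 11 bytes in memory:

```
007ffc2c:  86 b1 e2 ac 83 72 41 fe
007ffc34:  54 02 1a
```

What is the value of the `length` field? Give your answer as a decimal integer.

2259804844

`length` is the first field, at byte offset 0, occupying 4 bytes.
Bytes at offsets 0..3: 86 B1 E2 AC.
In big-endian order the high byte comes first in memory.
The bytes are already most-significant first: 0x86B1E2AC.
0x86B1E2AC = 2259804844.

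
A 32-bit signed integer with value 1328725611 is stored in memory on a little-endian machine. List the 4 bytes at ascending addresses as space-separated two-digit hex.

6B BE 32 4F

1328725611 in hexadecimal, padded to 32 bits, is 0x4F32BE6B.
Split into bytes (most-significant first): 4F 32 BE 6B.
Little-endian stores the least-significant byte at the lowest address.
So at ascending addresses the bytes are 6B BE 32 4F.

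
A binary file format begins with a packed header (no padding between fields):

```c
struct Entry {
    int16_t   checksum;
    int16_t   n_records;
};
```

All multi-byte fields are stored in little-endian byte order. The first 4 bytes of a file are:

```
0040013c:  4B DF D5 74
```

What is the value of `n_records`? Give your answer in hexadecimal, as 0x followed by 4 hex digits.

0x74D5

`n_records` follows `checksum` (2 bytes), so it starts at byte offset 2 and occupies 2 bytes.
Bytes at offsets 2..3: D5 74.
In little-endian order the low byte comes first in memory.
Reassemble most-significant byte first: 74 D5 → 0x74D5.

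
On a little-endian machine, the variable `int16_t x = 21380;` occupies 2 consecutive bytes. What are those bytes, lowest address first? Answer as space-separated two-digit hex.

21380 in hexadecimal, padded to 16 bits, is 0x5384.
Split into bytes (most-significant first): 53 84.
Little-endian stores the least-significant byte at the lowest address.
So at ascending addresses the bytes are 84 53.

84 53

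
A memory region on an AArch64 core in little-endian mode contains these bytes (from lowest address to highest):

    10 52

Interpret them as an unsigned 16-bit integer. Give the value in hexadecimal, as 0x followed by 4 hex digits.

0x5210

Little-endian: lowest address holds the least-significant byte.
Reassemble most-significant byte first: 52 10 → 0x5210.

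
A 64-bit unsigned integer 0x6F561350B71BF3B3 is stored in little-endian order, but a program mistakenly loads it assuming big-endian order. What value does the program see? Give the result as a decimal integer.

Stored little-endian, the bytes at ascending addresses are B3 F3 1B B7 50 13 56 6F.
Read back as big-endian, the last byte is least significant, giving 0xB3F31BB75013566F.
0xB3F31BB75013566F = 12966738226266199663.

12966738226266199663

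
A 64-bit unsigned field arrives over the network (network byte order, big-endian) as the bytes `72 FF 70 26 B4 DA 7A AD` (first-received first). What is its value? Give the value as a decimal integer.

8286465150930287277

Big-endian: lowest address holds the most-significant byte.
The bytes are already most-significant first: 0x72FF7026B4DA7AAD.
0x72FF7026B4DA7AAD = 8286465150930287277.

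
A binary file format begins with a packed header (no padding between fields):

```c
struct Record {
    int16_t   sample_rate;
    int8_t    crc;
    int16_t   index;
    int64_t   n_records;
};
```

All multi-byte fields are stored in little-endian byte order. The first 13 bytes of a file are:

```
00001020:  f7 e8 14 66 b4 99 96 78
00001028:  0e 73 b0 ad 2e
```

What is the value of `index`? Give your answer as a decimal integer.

`index` follows `sample_rate` (2 B), `crc` (1 B), so it starts at offset 2 + 1 = 3 and occupies 2 bytes.
Bytes at offsets 3..4: 66 B4.
In little-endian order the low byte comes first in memory.
Reassemble most-significant byte first: B4 66 → 0xB466.
Top bit is set, so as a signed 16-bit value this is 0xB466 − 2^16 = -19354.

-19354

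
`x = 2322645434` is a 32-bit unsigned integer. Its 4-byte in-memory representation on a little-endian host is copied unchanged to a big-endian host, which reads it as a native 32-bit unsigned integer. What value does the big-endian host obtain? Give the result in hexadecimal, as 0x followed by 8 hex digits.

0xBAC1708A

2322645434 in 32-bit hexadecimal is 0x8A70C1BA.
Stored little-endian, the bytes at ascending addresses are BA C1 70 8A.
Read back as big-endian, the last byte is least significant, giving 0xBAC1708A.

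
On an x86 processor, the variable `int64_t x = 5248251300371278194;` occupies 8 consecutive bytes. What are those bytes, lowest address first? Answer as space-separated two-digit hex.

72 A9 9C 52 C0 88 D5 48

5248251300371278194 in hexadecimal, padded to 64 bits, is 0x48D588C0529CA972.
Split into bytes (most-significant first): 48 D5 88 C0 52 9C A9 72.
Little-endian: lowest address holds the least-significant byte.
So at ascending addresses the bytes are 72 A9 9C 52 C0 88 D5 48.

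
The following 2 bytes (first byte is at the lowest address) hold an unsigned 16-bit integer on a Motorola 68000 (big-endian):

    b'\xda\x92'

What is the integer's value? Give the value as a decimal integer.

55954

Big-endian stores the most-significant byte at the lowest address.
The bytes are already most-significant first: 0xDA92.
0xDA92 = 55954.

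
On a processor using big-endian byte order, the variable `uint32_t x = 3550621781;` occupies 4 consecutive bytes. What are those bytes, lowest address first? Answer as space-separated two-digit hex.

D3 A2 30 55

3550621781 in hexadecimal, padded to 32 bits, is 0xD3A23055.
Split into bytes (most-significant first): D3 A2 30 55.
Big-endian stores the most-significant byte at the lowest address.
So the memory order matches the most-significant-first order: D3 A2 30 55.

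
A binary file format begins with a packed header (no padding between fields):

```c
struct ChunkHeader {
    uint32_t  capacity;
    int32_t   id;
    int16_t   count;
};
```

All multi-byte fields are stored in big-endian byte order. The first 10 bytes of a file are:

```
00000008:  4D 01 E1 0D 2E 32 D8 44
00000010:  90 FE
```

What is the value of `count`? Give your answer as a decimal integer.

`count` follows `capacity` (4 B), `id` (4 B), so it starts at offset 4 + 4 = 8 and occupies 2 bytes.
Bytes at offsets 8..9: 90 FE.
Big-endian stores the most-significant byte at the lowest address.
The bytes are already most-significant first: 0x90FE.
Top bit is set, so as a signed 16-bit value this is 0x90FE − 2^16 = -28418.

-28418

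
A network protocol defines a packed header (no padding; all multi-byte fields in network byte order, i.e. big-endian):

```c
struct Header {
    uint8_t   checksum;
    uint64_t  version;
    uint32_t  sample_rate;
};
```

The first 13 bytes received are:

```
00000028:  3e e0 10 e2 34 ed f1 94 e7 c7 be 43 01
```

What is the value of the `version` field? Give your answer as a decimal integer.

`version` follows `checksum` (1 byte), so it starts at byte offset 1 and occupies 8 bytes.
Bytes at offsets 1..8: E0 10 E2 34 ED F1 94 E7.
Big-endian stores the most-significant byte at the lowest address.
The bytes are already most-significant first: 0xE010E234EDF194E7.
0xE010E234EDF194E7 = 16145653381081437415.

16145653381081437415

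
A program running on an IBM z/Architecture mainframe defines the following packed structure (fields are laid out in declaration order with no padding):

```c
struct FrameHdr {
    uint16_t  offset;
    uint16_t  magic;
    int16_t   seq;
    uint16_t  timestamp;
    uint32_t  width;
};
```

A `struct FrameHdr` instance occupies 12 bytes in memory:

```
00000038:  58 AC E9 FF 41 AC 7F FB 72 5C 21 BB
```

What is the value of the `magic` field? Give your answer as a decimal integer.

59903

`magic` follows `offset` (2 bytes), so it starts at byte offset 2 and occupies 2 bytes.
Bytes at offsets 2..3: E9 FF.
Big-endian stores the most-significant byte at the lowest address.
The bytes are already most-significant first: 0xE9FF.
0xE9FF = 59903.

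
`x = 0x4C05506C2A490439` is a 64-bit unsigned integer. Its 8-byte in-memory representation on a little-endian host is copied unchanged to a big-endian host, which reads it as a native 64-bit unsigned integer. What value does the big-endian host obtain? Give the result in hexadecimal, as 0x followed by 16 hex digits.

Stored little-endian, the bytes at ascending addresses are 39 04 49 2A 6C 50 05 4C.
Read back as big-endian, the last byte is least significant, giving 0x3904492A6C50054C.

0x3904492A6C50054C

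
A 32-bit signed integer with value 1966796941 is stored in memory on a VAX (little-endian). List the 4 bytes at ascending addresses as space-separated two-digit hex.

8D F0 3A 75

1966796941 in hexadecimal, padded to 32 bits, is 0x753AF08D.
Split into bytes (most-significant first): 75 3A F0 8D.
Little-endian stores the least-significant byte at the lowest address.
So at ascending addresses the bytes are 8D F0 3A 75.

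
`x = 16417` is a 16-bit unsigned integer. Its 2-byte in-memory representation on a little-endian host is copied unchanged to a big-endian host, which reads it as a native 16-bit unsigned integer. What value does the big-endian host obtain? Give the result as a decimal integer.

8512

16417 in 16-bit hexadecimal is 0x4021.
Stored little-endian, the bytes at ascending addresses are 21 40.
Read back as big-endian, the last byte is least significant, giving 0x2140.
0x2140 = 8512.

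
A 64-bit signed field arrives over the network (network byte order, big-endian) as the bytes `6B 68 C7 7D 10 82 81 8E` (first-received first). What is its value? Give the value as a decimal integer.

Big-endian: lowest address holds the most-significant byte.
The bytes are already most-significant first: 0x6B68C77D1082818E.
0x6B68C77D1082818E = 7739655299598025102.

7739655299598025102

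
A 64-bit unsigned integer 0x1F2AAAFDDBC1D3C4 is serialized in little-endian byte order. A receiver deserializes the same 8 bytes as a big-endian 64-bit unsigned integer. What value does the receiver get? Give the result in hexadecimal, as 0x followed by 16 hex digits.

0xC4D3C1DBFDAA2A1F

Stored little-endian, the bytes at ascending addresses are C4 D3 C1 DB FD AA 2A 1F.
Read back as big-endian, the last byte is least significant, giving 0xC4D3C1DBFDAA2A1F.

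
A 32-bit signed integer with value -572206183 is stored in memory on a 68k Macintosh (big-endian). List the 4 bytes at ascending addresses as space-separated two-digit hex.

Two's complement of -572206183 in 32 bits: 572206183 = 0x221B2C67; invert → 0xDDE4D398; add 1 → 0xDDE4D399.
Split into bytes (most-significant first): DD E4 D3 99.
Big-endian: lowest address holds the most-significant byte.
So the memory order matches the most-significant-first order: DD E4 D3 99.

DD E4 D3 99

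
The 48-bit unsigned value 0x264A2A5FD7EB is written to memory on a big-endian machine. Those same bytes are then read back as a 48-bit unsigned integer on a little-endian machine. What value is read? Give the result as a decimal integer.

259310247103014

Stored big-endian, the bytes at ascending addresses are 26 4A 2A 5F D7 EB.
Read back as little-endian, the first byte is least significant, giving 0xEBD75F2A4A26.
0xEBD75F2A4A26 = 259310247103014.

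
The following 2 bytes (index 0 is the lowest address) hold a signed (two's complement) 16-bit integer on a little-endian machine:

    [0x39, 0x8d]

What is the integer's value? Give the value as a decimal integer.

In little-endian order the low byte comes first in memory.
Reassemble most-significant byte first: 8D 39 → 0x8D39.
Top bit is set, so as a signed 16-bit value this is 0x8D39 − 2^16 = -29383.

-29383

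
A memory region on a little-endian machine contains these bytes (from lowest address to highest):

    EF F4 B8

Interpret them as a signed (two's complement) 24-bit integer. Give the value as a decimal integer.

Little-endian: lowest address holds the least-significant byte.
Reassemble most-significant byte first: B8 F4 EF → 0xB8F4EF.
Top bit is set, so as a signed 24-bit value this is 0xB8F4EF − 2^24 = -4655889.

-4655889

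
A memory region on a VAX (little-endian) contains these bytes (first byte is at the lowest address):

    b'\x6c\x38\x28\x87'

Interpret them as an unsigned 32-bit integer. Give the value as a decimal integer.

2267560044

Little-endian: lowest address holds the least-significant byte.
Reassemble most-significant byte first: 87 28 38 6C → 0x8728386C.
0x8728386C = 2267560044.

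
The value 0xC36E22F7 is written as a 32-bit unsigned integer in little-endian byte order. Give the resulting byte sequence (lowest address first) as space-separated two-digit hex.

F7 22 6E C3

Split into bytes (most-significant first): C3 6E 22 F7.
Little-endian stores the least-significant byte at the lowest address.
So at ascending addresses the bytes are F7 22 6E C3.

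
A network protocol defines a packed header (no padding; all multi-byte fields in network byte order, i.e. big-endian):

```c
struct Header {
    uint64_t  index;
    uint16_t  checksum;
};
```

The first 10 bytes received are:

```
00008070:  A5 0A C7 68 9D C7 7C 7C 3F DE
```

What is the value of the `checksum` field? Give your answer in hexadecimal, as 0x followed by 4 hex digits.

0x3FDE

`checksum` follows `index` (8 bytes), so it starts at byte offset 8 and occupies 2 bytes.
Bytes at offsets 8..9: 3F DE.
Big-endian: lowest address holds the most-significant byte.
The bytes are already most-significant first: 0x3FDE.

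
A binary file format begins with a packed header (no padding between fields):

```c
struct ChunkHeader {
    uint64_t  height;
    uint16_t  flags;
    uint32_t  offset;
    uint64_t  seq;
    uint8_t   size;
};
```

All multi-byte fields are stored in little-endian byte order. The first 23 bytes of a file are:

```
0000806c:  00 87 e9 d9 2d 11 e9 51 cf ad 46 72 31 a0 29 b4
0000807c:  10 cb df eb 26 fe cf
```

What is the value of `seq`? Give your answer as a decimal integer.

`seq` follows `height` (8 B), `flags` (2 B), `offset` (4 B), so it starts at offset 8 + 2 + 4 = 14 and occupies 8 bytes.
Bytes at offsets 14..21: 29 B4 10 CB DF EB 26 FE.
Little-endian stores the least-significant byte at the lowest address.
Reassemble most-significant byte first: FE 26 EB DF CB 10 B4 29 → 0xFE26EBDFCB10B429.
0xFE26EBDFCB10B429 = 18313584281165804585.

18313584281165804585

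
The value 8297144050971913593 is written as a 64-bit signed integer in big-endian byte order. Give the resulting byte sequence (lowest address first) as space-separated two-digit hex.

73 25 60 8D E0 6D 2D 79

8297144050971913593 in hexadecimal, padded to 64 bits, is 0x7325608DE06D2D79.
Split into bytes (most-significant first): 73 25 60 8D E0 6D 2D 79.
Big-endian stores the most-significant byte at the lowest address.
So the memory order matches the most-significant-first order: 73 25 60 8D E0 6D 2D 79.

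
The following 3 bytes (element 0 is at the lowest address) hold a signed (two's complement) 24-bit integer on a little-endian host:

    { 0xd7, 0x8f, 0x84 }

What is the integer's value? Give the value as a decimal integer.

Little-endian stores the least-significant byte at the lowest address.
Reassemble most-significant byte first: 84 8F D7 → 0x848FD7.
Top bit is set, so as a signed 24-bit value this is 0x848FD7 − 2^24 = -8089641.

-8089641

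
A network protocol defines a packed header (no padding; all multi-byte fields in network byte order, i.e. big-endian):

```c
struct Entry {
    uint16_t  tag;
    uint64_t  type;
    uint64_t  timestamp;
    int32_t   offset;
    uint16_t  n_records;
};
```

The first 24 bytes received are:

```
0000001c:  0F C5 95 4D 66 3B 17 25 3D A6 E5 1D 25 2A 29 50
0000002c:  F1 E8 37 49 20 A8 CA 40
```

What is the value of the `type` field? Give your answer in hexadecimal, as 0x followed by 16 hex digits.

`type` follows `tag` (2 bytes), so it starts at byte offset 2 and occupies 8 bytes.
Bytes at offsets 2..9: 95 4D 66 3B 17 25 3D A6.
In big-endian order the high byte comes first in memory.
The bytes are already most-significant first: 0x954D663B17253DA6.

0x954D663B17253DA6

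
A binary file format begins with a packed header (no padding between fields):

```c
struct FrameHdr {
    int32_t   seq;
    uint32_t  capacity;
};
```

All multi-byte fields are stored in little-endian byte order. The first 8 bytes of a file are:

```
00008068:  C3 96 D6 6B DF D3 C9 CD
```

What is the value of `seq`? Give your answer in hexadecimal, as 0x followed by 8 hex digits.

0x6BD696C3

`seq` is the first field, at byte offset 0, occupying 4 bytes.
Bytes at offsets 0..3: C3 96 D6 6B.
Little-endian: lowest address holds the least-significant byte.
Reassemble most-significant byte first: 6B D6 96 C3 → 0x6BD696C3.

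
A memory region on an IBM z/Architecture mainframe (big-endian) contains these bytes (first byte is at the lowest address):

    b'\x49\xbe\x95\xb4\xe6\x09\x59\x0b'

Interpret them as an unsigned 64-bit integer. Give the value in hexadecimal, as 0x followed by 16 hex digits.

0x49BE95B4E609590B

Big-endian stores the most-significant byte at the lowest address.
The bytes are already most-significant first: 0x49BE95B4E609590B.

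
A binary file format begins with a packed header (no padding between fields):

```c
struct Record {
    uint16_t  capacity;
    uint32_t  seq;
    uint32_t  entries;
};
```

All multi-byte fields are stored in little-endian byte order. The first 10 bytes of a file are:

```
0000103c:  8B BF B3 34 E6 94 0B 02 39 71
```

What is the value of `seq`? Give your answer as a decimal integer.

`seq` follows `capacity` (2 bytes), so it starts at byte offset 2 and occupies 4 bytes.
Bytes at offsets 2..5: B3 34 E6 94.
Little-endian stores the least-significant byte at the lowest address.
Reassemble most-significant byte first: 94 E6 34 B3 → 0x94E634B3.
0x94E634B3 = 2498114739.

2498114739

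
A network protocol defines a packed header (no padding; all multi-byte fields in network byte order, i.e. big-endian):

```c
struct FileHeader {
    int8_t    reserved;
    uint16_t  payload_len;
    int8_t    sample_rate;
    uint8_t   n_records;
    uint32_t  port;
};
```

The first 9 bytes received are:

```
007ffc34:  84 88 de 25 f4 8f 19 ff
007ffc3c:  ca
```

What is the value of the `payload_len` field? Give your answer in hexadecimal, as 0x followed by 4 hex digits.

`payload_len` follows `reserved` (1 byte), so it starts at byte offset 1 and occupies 2 bytes.
Bytes at offsets 1..2: 88 DE.
In big-endian order the high byte comes first in memory.
The bytes are already most-significant first: 0x88DE.

0x88DE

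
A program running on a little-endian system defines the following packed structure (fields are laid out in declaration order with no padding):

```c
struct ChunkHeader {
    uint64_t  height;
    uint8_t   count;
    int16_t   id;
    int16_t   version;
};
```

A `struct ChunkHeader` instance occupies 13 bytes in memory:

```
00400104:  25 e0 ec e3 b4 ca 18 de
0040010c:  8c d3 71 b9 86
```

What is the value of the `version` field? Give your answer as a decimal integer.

`version` follows `height` (8 B), `count` (1 B), `id` (2 B), so it starts at offset 8 + 1 + 2 = 11 and occupies 2 bytes.
Bytes at offsets 11..12: B9 86.
Little-endian: lowest address holds the least-significant byte.
Reassemble most-significant byte first: 86 B9 → 0x86B9.
Top bit is set, so as a signed 16-bit value this is 0x86B9 − 2^16 = -31047.

-31047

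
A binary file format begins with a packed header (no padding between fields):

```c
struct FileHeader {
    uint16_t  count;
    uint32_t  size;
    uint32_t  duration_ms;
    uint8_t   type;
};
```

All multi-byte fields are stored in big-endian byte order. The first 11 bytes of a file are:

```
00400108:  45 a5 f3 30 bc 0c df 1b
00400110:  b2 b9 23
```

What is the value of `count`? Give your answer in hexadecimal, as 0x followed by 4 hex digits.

`count` is the first field, at byte offset 0, occupying 2 bytes.
Bytes at offsets 0..1: 45 A5.
Big-endian stores the most-significant byte at the lowest address.
The bytes are already most-significant first: 0x45A5.

0x45A5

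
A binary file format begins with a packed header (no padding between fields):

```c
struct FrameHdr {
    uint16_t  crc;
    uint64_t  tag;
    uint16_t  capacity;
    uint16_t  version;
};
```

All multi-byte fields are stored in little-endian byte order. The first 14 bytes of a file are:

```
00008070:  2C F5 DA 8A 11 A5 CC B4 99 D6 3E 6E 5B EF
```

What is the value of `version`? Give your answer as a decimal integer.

61275

`version` follows `crc` (2 B), `tag` (8 B), `capacity` (2 B), so it starts at offset 2 + 8 + 2 = 12 and occupies 2 bytes.
Bytes at offsets 12..13: 5B EF.
Little-endian: lowest address holds the least-significant byte.
Reassemble most-significant byte first: EF 5B → 0xEF5B.
0xEF5B = 61275.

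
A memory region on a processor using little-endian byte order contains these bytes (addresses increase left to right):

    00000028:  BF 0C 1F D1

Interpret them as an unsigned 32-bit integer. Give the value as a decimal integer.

Little-endian: lowest address holds the least-significant byte.
Reassemble most-significant byte first: D1 1F 0C BF → 0xD11F0CBF.
0xD11F0CBF = 3508473023.

3508473023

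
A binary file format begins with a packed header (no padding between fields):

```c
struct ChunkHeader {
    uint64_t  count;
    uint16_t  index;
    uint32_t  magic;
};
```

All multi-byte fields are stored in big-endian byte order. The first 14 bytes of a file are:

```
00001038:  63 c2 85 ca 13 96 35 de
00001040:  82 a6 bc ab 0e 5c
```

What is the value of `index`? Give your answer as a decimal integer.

`index` follows `count` (8 bytes), so it starts at byte offset 8 and occupies 2 bytes.
Bytes at offsets 8..9: 82 A6.
Big-endian stores the most-significant byte at the lowest address.
The bytes are already most-significant first: 0x82A6.
0x82A6 = 33446.

33446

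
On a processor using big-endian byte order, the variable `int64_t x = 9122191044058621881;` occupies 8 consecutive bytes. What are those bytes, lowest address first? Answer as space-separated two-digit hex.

9122191044058621881 in hexadecimal, padded to 64 bits, is 0x7E98886C525D27B9.
Split into bytes (most-significant first): 7E 98 88 6C 52 5D 27 B9.
In big-endian order the high byte comes first in memory.
So the memory order matches the most-significant-first order: 7E 98 88 6C 52 5D 27 B9.

7E 98 88 6C 52 5D 27 B9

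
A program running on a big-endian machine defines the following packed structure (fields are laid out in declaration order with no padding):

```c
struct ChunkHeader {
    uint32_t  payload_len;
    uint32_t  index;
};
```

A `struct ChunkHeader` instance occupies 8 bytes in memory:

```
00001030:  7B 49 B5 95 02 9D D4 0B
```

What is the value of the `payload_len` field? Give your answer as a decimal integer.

2068428181

`payload_len` is the first field, at byte offset 0, occupying 4 bytes.
Bytes at offsets 0..3: 7B 49 B5 95.
Big-endian: lowest address holds the most-significant byte.
The bytes are already most-significant first: 0x7B49B595.
0x7B49B595 = 2068428181.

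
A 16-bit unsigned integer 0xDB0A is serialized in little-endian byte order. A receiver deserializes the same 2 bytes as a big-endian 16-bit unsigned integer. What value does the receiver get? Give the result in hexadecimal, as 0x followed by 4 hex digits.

Stored little-endian, the bytes at ascending addresses are 0A DB.
Read back as big-endian, the last byte is least significant, giving 0x0ADB.

0x0ADB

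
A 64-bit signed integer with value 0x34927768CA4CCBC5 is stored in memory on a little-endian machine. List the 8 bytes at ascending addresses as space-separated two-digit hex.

Split into bytes (most-significant first): 34 92 77 68 CA 4C CB C5.
In little-endian order the low byte comes first in memory.
So at ascending addresses the bytes are C5 CB 4C CA 68 77 92 34.

C5 CB 4C CA 68 77 92 34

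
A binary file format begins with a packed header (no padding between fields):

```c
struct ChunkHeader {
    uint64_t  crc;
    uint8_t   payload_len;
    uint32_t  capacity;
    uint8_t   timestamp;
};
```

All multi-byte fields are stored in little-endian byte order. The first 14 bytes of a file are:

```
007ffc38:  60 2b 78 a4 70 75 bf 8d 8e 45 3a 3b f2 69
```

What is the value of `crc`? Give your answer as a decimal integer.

`crc` is the first field, at byte offset 0, occupying 8 bytes.
Bytes at offsets 0..7: 60 2B 78 A4 70 75 BF 8D.
In little-endian order the low byte comes first in memory.
Reassemble most-significant byte first: 8D BF 75 70 A4 78 2B 60 → 0x8DBF7570A4782B60.
0x8DBF7570A4782B60 = 10214011606555700064.

10214011606555700064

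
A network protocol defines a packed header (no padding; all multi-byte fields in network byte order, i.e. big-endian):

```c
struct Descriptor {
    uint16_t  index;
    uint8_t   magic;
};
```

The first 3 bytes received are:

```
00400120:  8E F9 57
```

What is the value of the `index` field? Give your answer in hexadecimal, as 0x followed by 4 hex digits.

0x8EF9

`index` is the first field, at byte offset 0, occupying 2 bytes.
Bytes at offsets 0..1: 8E F9.
In big-endian order the high byte comes first in memory.
The bytes are already most-significant first: 0x8EF9.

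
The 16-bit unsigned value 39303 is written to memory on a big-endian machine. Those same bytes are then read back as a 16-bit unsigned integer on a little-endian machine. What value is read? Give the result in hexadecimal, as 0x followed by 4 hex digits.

39303 in 16-bit hexadecimal is 0x9987.
Stored big-endian, the bytes at ascending addresses are 99 87.
Read back as little-endian, the first byte is least significant, giving 0x8799.

0x8799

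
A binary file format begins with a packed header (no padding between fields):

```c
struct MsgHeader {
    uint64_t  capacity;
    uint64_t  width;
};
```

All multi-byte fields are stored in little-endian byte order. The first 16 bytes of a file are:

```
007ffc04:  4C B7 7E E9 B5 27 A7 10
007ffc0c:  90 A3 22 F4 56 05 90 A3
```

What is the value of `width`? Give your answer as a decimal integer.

11785926095849825168

`width` follows `capacity` (8 bytes), so it starts at byte offset 8 and occupies 8 bytes.
Bytes at offsets 8..15: 90 A3 22 F4 56 05 90 A3.
Little-endian stores the least-significant byte at the lowest address.
Reassemble most-significant byte first: A3 90 05 56 F4 22 A3 90 → 0xA3900556F422A390.
0xA3900556F422A390 = 11785926095849825168.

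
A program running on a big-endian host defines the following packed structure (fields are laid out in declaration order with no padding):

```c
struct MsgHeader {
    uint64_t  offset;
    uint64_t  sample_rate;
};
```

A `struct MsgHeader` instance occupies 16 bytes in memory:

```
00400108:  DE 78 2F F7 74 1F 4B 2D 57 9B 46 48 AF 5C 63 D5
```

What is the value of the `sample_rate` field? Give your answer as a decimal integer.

`sample_rate` follows `offset` (8 bytes), so it starts at byte offset 8 and occupies 8 bytes.
Bytes at offsets 8..15: 57 9B 46 48 AF 5C 63 D5.
Big-endian: lowest address holds the most-significant byte.
The bytes are already most-significant first: 0x579B4648AF5C63D5.
0x579B4648AF5C63D5 = 6312716580683539413.

6312716580683539413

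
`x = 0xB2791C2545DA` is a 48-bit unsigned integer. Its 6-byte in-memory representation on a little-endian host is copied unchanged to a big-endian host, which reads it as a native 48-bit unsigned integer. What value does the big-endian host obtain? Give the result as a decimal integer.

Stored little-endian, the bytes at ascending addresses are DA 45 25 1C 79 B2.
Read back as big-endian, the last byte is least significant, giving 0xDA45251C79B2.
0xDA45251C79B2 = 239990510221746.

239990510221746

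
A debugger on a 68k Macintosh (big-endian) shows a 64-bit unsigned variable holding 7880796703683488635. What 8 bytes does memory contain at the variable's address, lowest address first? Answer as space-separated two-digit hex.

6D 5E 36 D9 06 1F AB 7B

7880796703683488635 in hexadecimal, padded to 64 bits, is 0x6D5E36D9061FAB7B.
Split into bytes (most-significant first): 6D 5E 36 D9 06 1F AB 7B.
Big-endian: lowest address holds the most-significant byte.
So the memory order matches the most-significant-first order: 6D 5E 36 D9 06 1F AB 7B.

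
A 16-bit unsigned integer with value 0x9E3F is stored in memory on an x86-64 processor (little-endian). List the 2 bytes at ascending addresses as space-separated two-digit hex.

3F 9E

Split into bytes (most-significant first): 9E 3F.
Little-endian: lowest address holds the least-significant byte.
So at ascending addresses the bytes are 3F 9E.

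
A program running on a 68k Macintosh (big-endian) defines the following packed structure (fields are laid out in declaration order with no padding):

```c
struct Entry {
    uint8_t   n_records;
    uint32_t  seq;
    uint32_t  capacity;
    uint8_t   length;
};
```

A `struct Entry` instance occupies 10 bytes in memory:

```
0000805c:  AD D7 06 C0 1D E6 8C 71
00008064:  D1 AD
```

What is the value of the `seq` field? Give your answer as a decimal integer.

3607543837

`seq` follows `n_records` (1 byte), so it starts at byte offset 1 and occupies 4 bytes.
Bytes at offsets 1..4: D7 06 C0 1D.
Big-endian: lowest address holds the most-significant byte.
The bytes are already most-significant first: 0xD706C01D.
0xD706C01D = 3607543837.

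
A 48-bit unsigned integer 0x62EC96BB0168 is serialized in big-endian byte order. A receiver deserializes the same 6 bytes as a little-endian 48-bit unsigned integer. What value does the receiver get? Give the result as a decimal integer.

114356651486306

Stored big-endian, the bytes at ascending addresses are 62 EC 96 BB 01 68.
Read back as little-endian, the first byte is least significant, giving 0x6801BB96EC62.
0x6801BB96EC62 = 114356651486306.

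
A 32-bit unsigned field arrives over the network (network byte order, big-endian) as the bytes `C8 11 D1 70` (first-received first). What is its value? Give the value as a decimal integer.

3356610928

Big-endian stores the most-significant byte at the lowest address.
The bytes are already most-significant first: 0xC811D170.
0xC811D170 = 3356610928.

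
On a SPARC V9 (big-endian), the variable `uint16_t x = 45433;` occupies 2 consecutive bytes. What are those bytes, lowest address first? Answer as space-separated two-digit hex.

45433 in hexadecimal, padded to 16 bits, is 0xB179.
Split into bytes (most-significant first): B1 79.
In big-endian order the high byte comes first in memory.
So the memory order matches the most-significant-first order: B1 79.

B1 79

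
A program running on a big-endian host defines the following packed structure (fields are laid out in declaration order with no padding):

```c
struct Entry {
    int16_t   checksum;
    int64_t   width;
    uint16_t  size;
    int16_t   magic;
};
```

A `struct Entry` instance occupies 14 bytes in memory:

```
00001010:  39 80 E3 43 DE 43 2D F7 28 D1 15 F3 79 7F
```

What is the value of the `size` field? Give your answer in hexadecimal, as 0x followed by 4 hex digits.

`size` follows `checksum` (2 B), `width` (8 B), so it starts at offset 2 + 8 = 10 and occupies 2 bytes.
Bytes at offsets 10..11: 15 F3.
Big-endian: lowest address holds the most-significant byte.
The bytes are already most-significant first: 0x15F3.

0x15F3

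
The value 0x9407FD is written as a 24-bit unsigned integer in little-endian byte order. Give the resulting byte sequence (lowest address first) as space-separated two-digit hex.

FD 07 94

Split into bytes (most-significant first): 94 07 FD.
Little-endian stores the least-significant byte at the lowest address.
So at ascending addresses the bytes are FD 07 94.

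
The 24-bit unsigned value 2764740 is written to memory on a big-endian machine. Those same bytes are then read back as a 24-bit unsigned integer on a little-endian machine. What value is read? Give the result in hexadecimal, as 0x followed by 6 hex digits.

0xC42F2A

2764740 in 24-bit hexadecimal is 0x2A2FC4.
Stored big-endian, the bytes at ascending addresses are 2A 2F C4.
Read back as little-endian, the first byte is least significant, giving 0xC42F2A.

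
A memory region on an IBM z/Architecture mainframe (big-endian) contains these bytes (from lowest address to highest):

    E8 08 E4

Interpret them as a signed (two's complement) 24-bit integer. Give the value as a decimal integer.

Big-endian stores the most-significant byte at the lowest address.
The bytes are already most-significant first: 0xE808E4.
Top bit is set, so as a signed 24-bit value this is 0xE808E4 − 2^24 = -1570588.

-1570588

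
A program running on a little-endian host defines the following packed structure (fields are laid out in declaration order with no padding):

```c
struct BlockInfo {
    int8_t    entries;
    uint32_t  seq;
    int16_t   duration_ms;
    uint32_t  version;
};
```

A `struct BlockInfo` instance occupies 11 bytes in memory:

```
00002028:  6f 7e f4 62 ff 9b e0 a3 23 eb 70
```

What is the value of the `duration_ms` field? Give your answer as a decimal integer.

-8037

`duration_ms` follows `entries` (1 B), `seq` (4 B), so it starts at offset 1 + 4 = 5 and occupies 2 bytes.
Bytes at offsets 5..6: 9B E0.
Little-endian stores the least-significant byte at the lowest address.
Reassemble most-significant byte first: E0 9B → 0xE09B.
Top bit is set, so as a signed 16-bit value this is 0xE09B − 2^16 = -8037.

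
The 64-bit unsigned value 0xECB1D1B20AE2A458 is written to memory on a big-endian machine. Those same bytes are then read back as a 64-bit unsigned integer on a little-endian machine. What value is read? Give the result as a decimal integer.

6387478707095843308

Stored big-endian, the bytes at ascending addresses are EC B1 D1 B2 0A E2 A4 58.
Read back as little-endian, the first byte is least significant, giving 0x58A4E20AB2D1B1EC.
0x58A4E20AB2D1B1EC = 6387478707095843308.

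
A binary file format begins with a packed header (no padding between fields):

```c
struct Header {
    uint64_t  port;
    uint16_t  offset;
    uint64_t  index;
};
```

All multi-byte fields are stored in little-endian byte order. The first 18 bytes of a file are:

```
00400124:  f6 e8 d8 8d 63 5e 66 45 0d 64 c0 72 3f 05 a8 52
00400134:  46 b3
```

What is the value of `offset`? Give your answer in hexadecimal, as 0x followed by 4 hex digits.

0x640D

`offset` follows `port` (8 bytes), so it starts at byte offset 8 and occupies 2 bytes.
Bytes at offsets 8..9: 0D 64.
Little-endian stores the least-significant byte at the lowest address.
Reassemble most-significant byte first: 64 0D → 0x640D.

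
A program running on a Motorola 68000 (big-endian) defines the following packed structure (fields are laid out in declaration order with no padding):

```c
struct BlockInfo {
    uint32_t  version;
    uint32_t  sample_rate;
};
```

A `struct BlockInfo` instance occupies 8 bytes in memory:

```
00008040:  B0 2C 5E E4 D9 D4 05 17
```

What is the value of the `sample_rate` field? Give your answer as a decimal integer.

3654550807

`sample_rate` follows `version` (4 bytes), so it starts at byte offset 4 and occupies 4 bytes.
Bytes at offsets 4..7: D9 D4 05 17.
Big-endian stores the most-significant byte at the lowest address.
The bytes are already most-significant first: 0xD9D40517.
0xD9D40517 = 3654550807.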